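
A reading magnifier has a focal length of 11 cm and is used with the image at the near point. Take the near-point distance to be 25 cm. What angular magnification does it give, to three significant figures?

M = 1 + D/f = 1 + 25/11 = 3.273.

3.27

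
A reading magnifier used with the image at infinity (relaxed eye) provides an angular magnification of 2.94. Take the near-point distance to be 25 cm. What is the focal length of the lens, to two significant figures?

8.5 cm

For the image at infinity, M = D/f.
f = D/M = 25/2.94 = 8.503 cm.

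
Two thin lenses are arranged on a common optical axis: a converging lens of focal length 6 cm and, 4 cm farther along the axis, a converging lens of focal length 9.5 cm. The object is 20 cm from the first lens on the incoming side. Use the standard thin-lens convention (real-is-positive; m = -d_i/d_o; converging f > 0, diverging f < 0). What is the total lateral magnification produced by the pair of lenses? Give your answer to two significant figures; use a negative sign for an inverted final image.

Applying the thin-lens equation to the first lens, 1/6 = 1/20 + 1/d_i1, which gives d_i1 = 8.571 cm.
Its lateral magnification is m_1 = -d_i1/d_o1 = -(8.571)/20 = -0.4286.
Since 8.571 cm > 4 cm, the first image lies past the second lens and serves as a virtual object: d_o2 = L - d_i1 = -4.571 cm.
Applying the thin-lens equation again with f_2 = 9.5 cm and d_o2 = -4.571 cm gives d_i2 = 3.086 cm.
m_2 = -(3.086)/(-4.571) = 0.6751.
The system's lateral magnification is m_1 m_2 = (-0.4286)(0.6751) = -0.2893.

-0.29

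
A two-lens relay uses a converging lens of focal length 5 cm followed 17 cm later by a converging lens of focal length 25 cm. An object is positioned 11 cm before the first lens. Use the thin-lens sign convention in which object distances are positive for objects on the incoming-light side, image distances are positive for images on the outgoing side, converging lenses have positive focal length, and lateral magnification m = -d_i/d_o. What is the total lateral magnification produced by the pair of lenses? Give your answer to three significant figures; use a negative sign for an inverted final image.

Lens 1: 1/d_i1 = 1/f_1 - 1/d_o1 = 1/5 - 1/11 = 0.10909 cm^-1, so d_i1 = 9.167 cm.
m_1 = -(9.167)/11 = -0.8333.
The intermediate image is 9.167 cm to the right of lens 1, so d_o2 = L - d_i1 = 17 - 9.167 = 7.833 cm.
Lens 2: 1/d_i2 = 1/f_2 - 1/d_o2 = 1/25 - 1/(7.833) = -0.08766 cm^-1, so d_i2 = -11.408 cm.
m_2 = -(-11.408)/(7.833) = 1.4563.
The system's lateral magnification is m_1 m_2 = (-0.8333)(1.4563) = -1.2136.

-1.21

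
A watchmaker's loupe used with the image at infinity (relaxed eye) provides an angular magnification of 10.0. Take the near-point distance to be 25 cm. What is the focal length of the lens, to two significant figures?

2.5 cm

For the image at infinity, M = D/f.
f = D/M = 25/10.0 = 2.500 cm.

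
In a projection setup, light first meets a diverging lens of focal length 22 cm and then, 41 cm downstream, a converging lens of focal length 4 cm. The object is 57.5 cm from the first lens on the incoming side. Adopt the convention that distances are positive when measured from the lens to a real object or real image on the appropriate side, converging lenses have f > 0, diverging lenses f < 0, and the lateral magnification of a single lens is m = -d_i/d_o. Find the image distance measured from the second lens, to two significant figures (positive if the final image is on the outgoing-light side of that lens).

4.3 cm

First lens: d_i1 = 1/(1/(-22) - 1/57.5) = -15.912 cm.
The intermediate image is virtual, 15.912 cm to the left of lens 1, so d_o2 = L - d_i1 = 41 - (-15.912) = 56.912 cm.
Second lens: d_i2 = 1/(1/4 - 1/(56.912)) = 4.302 cm.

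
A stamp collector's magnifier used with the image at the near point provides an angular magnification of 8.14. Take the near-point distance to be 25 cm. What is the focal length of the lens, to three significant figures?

For the image at the near point, M = 1 + D/f.
f = D/(M - 1) = 25/(8.14 - 1) = 3.501 cm.

3.50 cm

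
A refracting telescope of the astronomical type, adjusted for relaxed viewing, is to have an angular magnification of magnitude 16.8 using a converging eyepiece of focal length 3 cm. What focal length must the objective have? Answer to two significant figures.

50 cm

|M| = f_obj/|f_eye|, so f_obj = |M| x |f_eye| = 16.8 x 3 = 50.400 cm.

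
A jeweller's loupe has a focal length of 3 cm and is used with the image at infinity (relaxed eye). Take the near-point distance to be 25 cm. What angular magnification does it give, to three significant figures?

M = D/f = 25/3 = 8.333.

8.33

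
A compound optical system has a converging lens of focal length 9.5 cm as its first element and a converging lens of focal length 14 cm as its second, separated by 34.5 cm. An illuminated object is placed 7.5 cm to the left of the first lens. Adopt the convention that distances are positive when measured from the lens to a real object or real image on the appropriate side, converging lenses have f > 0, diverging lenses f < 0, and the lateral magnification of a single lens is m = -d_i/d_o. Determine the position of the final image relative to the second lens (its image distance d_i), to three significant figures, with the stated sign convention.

17.5 cm

Applying the thin-lens equation to the first lens, 1/9.5 = 1/7.5 + 1/d_i1, which gives d_i1 = -35.625 cm.
The intermediate image is virtual, 35.625 cm to the left of lens 1, so d_o2 = L - d_i1 = 34.5 - (-35.625) = 70.125 cm.
Applying the thin-lens equation again with f_2 = 14 cm and d_o2 = 70.125 cm gives d_i2 = 17.492 cm.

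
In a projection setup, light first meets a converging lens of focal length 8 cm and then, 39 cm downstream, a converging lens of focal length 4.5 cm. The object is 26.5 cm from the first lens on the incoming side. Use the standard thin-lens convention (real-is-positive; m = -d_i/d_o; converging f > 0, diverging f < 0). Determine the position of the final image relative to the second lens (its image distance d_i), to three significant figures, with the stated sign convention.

Applying the thin-lens equation to the first lens, 1/8 = 1/26.5 + 1/d_i1, which gives d_i1 = 11.459 cm.
That image sits 27.541 cm in front of the second lens, so d_o2 = 27.541 cm.
Applying the thin-lens equation again with f_2 = 4.5 cm and d_o2 = 27.541 cm gives d_i2 = 5.379 cm.

5.38 cm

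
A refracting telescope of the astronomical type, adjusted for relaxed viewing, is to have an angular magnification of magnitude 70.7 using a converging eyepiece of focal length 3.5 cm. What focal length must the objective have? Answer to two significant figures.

|M| = f_obj/|f_eye|, so f_obj = |M| x |f_eye| = 70.7 x 3.5 = 247.450 cm.

250 cm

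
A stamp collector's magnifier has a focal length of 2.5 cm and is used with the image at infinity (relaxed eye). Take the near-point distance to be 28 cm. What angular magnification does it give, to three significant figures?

11.2

M = D/f = 28/2.5 = 11.200.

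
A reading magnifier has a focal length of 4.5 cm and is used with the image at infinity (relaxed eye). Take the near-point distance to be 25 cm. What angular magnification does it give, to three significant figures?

M = D/f = 25/4.5 = 5.556.

5.56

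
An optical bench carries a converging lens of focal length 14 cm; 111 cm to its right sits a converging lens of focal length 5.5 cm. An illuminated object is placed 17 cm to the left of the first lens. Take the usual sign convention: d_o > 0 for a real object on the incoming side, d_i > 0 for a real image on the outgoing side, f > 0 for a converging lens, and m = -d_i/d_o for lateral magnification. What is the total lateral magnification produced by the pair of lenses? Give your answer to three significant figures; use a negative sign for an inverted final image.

0.981

Lens 1: 1/d_i1 = 1/f_1 - 1/d_o1 = 1/14 - 1/17 = 0.01261 cm^-1, so d_i1 = 79.333 cm.
m_1 = -(79.333)/17 = -4.6667.
That image sits 31.667 cm in front of the second lens, so d_o2 = 31.667 cm.
Lens 2: 1/d_i2 = 1/f_2 - 1/d_o2 = 1/5.5 - 1/(31.667) = 0.15024 cm^-1, so d_i2 = 6.656 cm.
m_2 = -(6.656)/(31.667) = -0.2102.
Overall magnification: m = m_1 m_2 = 0.9809.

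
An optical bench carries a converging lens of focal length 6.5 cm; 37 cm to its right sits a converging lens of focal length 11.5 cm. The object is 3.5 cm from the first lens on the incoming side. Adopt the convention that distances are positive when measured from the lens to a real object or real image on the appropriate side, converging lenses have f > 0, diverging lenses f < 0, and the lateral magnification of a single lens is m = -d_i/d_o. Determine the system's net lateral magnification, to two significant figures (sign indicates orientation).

Lens 1: 1/d_i1 = 1/f_1 - 1/d_o1 = 1/6.5 - 1/3.5 = -0.13187 cm^-1, so d_i1 = -7.583 cm.
m_1 = -(-7.583)/3.5 = 2.1667.
With d_i1 < 0 the first image is virtual and lies on the object side; the object distance for lens 2 is d_o2 = 37 - (-7.583) = 44.583 cm.
Lens 2: 1/d_i2 = 1/f_2 - 1/d_o2 = 1/11.5 - 1/(44.583) = 0.06453 cm^-1, so d_i2 = 15.497 cm.
m_2 = -(15.497)/(44.583) = -0.3476.
Total m = m_1 x m_2 = (2.1667)(-0.3476) = -0.7531.

-0.75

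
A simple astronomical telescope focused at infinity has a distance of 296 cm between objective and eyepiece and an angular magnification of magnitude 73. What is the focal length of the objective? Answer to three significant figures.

In normal adjustment the tube length equals f_obj + f_eye and |M| = f_obj/f_eye.
So f_obj = 73 f_eye and 73 f_eye + f_eye = 296 cm, giving f_eye = 296/74 = 4.000 cm and f_obj = 292.000 cm.

292 cm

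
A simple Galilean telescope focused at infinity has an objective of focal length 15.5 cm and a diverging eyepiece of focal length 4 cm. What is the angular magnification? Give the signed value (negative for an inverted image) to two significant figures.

M = -f_obj/f_eye = -15.5/(-4) = 3.875.

3.9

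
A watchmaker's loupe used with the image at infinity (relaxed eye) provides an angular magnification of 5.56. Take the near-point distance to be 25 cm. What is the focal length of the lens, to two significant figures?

For the image at infinity, M = D/f.
f = D/M = 25/5.56 = 4.496 cm.

4.5 cm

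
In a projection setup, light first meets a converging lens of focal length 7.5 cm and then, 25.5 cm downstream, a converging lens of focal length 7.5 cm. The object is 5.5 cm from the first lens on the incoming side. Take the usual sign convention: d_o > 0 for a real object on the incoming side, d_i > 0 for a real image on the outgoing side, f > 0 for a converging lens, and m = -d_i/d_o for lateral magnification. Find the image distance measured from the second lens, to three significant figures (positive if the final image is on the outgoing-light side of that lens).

8.96 cm

Lens 1: 1/d_i1 = 1/f_1 - 1/d_o1 = 1/7.5 - 1/5.5 = -0.04848 cm^-1, so d_i1 = -20.625 cm.
With d_i1 < 0 the first image is virtual and lies on the object side; the object distance for lens 2 is d_o2 = 25.5 - (-20.625) = 46.125 cm.
Lens 2: 1/d_i2 = 1/f_2 - 1/d_o2 = 1/7.5 - 1/(46.125) = 0.11165 cm^-1, so d_i2 = 8.956 cm.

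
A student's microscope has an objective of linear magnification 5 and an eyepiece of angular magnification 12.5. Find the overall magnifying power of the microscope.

62.5

The overall magnification of a compound microscope is the product of the objective and eyepiece magnifications:
M = M_obj x M_eye = 5 x 12.5 = 62.5.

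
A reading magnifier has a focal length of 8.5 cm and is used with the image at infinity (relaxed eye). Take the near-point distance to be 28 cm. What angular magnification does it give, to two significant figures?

M = D/f = 28/8.5 = 3.294.

3.3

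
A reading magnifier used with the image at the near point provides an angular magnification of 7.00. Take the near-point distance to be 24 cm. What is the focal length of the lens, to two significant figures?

4.0 cm

For the image at the near point, M = 1 + D/f.
f = D/(M - 1) = 24/(7.0 - 1) = 4.000 cm.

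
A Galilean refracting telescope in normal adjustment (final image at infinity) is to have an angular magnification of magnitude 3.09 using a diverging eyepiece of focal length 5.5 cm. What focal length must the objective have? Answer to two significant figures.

|M| = f_obj/|f_eye|, so f_obj = |M| x |f_eye| = 3.09 x 5.5 = 16.995 cm.

17 cm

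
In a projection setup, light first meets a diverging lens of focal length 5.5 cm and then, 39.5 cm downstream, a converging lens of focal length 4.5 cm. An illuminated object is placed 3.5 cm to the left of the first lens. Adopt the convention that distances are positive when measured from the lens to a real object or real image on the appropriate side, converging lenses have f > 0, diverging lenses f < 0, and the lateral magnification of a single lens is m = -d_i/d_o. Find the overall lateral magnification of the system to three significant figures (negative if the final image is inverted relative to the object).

-0.0740

First lens: d_i1 = 1/(1/(-5.5) - 1/3.5) = -2.139 cm.
m_1 = -(-2.139)/3.5 = 0.6111.
The intermediate image is virtual, 2.139 cm to the left of lens 1, so d_o2 = L - d_i1 = 39.5 - (-2.139) = 41.639 cm.
Second lens: d_i2 = 1/(1/4.5 - 1/(41.639)) = 5.045 cm.
m_2 = -(5.045)/(41.639) = -0.1212.
Total m = m_1 x m_2 = (0.6111)(-0.1212) = -0.0740.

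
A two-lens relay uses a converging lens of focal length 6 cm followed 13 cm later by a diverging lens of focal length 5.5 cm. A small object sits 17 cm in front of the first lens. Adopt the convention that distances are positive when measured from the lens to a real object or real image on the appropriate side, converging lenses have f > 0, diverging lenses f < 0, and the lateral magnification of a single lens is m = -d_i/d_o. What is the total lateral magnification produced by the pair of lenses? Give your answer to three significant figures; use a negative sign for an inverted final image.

-0.325

Applying the thin-lens equation to the first lens, 1/6 = 1/17 + 1/d_i1, which gives d_i1 = 9.273 cm.
Its lateral magnification is m_1 = -d_i1/d_o1 = -(9.273)/17 = -0.5455.
The intermediate image is 9.273 cm to the right of lens 1, so d_o2 = L - d_i1 = 13 - 9.273 = 3.727 cm.
Applying the thin-lens equation again with f_2 = -5.5 cm and d_o2 = 3.727 cm gives d_i2 = -2.222 cm.
m_2 = -(-2.222)/(3.727) = 0.5961.
Overall magnification: m = m_1 m_2 = -0.3251.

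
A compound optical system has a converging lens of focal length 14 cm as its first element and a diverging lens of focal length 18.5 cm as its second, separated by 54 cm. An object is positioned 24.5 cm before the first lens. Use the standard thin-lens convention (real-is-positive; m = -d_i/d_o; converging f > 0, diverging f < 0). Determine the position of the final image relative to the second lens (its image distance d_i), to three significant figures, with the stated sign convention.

-9.91 cm

Applying the thin-lens equation to the first lens, 1/14 = 1/24.5 + 1/d_i1, which gives d_i1 = 32.667 cm.
Object distance for lens 2: d_o2 = 54 - 32.667 = 21.333 cm.
Applying the thin-lens equation again with f_2 = -18.5 cm and d_o2 = 21.333 cm gives d_i2 = -9.908 cm.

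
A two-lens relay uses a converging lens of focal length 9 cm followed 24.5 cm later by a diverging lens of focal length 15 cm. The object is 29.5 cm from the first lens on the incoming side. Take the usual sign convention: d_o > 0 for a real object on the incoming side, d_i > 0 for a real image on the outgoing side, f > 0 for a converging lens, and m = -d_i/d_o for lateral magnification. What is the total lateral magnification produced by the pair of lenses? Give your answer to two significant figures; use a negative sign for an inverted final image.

-0.25

Lens 1: 1/d_i1 = 1/f_1 - 1/d_o1 = 1/9 - 1/29.5 = 0.07721 cm^-1, so d_i1 = 12.951 cm.
m_1 = -(12.951)/29.5 = -0.4390.
Object distance for lens 2: d_o2 = 24.5 - 12.951 = 11.549 cm.
Lens 2: 1/d_i2 = 1/f_2 - 1/d_o2 = 1/(-15) - 1/(11.549) = -0.15326 cm^-1, so d_i2 = -6.525 cm.
m_2 = -(-6.525)/(11.549) = 0.5650.
Overall magnification: m = m_1 m_2 = -0.2480.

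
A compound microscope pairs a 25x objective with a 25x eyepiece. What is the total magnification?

625

The overall magnification of a compound microscope is the product of the objective and eyepiece magnifications:
M = M_obj x M_eye = 25 x 25 = 625.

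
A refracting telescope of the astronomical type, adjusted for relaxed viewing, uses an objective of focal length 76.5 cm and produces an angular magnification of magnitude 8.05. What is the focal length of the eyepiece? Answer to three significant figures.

9.50 cm

|M| = f_obj/f_eye, so f_eye = f_obj/|M| = 76.5/8.05 = 9.503 cm.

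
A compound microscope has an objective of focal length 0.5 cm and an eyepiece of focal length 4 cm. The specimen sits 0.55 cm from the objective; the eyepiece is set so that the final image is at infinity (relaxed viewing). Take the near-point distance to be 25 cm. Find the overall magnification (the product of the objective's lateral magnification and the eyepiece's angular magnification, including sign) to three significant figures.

Objective: 1/d_i = 1/f_obj - 1/d_o = 1/0.5 - 1/0.55 = 0.18182 cm^-1, so d_i = 5.500 cm.
m_obj = -d_i/d_o = -5.500/0.55 = -10.000.
Eyepiece angular magnification (image at infinity): M_eye = D/f_e = 25/4 = 6.250.
Overall M = m_obj x M_eye = (-10.000)(6.250) = -62.50.

-62.5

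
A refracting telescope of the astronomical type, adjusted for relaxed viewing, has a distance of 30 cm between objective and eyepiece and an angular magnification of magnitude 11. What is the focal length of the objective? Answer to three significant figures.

In normal adjustment the tube length equals f_obj + f_eye and |M| = f_obj/f_eye.
So f_obj = 11 f_eye and 11 f_eye + f_eye = 30 cm, giving f_eye = 30/12 = 2.500 cm and f_obj = 27.500 cm.

27.5 cm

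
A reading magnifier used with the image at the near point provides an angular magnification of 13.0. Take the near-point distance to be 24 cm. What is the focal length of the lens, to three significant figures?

For the image at the near point, M = 1 + D/f.
f = D/(M - 1) = 24/(13.0 - 1) = 2.000 cm.

2.00 cm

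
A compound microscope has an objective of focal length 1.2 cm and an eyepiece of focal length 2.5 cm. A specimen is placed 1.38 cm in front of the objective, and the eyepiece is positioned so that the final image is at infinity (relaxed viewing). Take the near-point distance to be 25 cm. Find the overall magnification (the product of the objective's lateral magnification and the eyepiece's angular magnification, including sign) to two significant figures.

-67

Objective: 1/d_i = 1/f_obj - 1/d_o = 1/1.2 - 1/1.38 = 0.10870 cm^-1, so d_i = 9.200 cm.
m_obj = -d_i/d_o = -9.200/1.38 = -6.667.
Eyepiece angular magnification (image at infinity): M_eye = D/f_e = 25/2.5 = 10.000.
Overall M = m_obj x M_eye = (-6.667)(10.000) = -66.67.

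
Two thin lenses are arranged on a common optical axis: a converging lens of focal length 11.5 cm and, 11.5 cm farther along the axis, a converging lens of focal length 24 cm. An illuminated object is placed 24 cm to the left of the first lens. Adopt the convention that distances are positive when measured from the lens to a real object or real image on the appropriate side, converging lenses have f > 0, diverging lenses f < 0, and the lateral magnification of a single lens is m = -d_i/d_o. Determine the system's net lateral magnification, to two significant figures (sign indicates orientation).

-0.64

First lens: d_i1 = 1/(1/11.5 - 1/24) = 22.080 cm.
m_1 = -(22.080)/24 = -0.9200.
This image would form 22.080 cm past lens 1, i.e. 10.580 cm beyond lens 2, so it is a virtual object for lens 2: d_o2 = 11.5 - 22.080 = -10.580 cm.
Second lens: d_i2 = 1/(1/24 - 1/(-10.580)) = 7.343 cm.
m_2 = -(7.343)/(-10.580) = 0.6940.
Overall magnification: m = m_1 m_2 = -0.6385.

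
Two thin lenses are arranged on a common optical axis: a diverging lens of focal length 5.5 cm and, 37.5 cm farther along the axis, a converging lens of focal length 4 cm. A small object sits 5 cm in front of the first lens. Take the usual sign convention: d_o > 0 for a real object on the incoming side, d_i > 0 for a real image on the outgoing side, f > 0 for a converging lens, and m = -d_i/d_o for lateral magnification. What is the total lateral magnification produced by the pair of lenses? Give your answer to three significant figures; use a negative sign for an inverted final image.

Lens 1: 1/d_i1 = 1/f_1 - 1/d_o1 = 1/(-5.5) - 1/5 = -0.38182 cm^-1, so d_i1 = -2.619 cm.
m_1 = -(-2.619)/5 = 0.5238.
The intermediate image is virtual, 2.619 cm to the left of lens 1, so d_o2 = L - d_i1 = 37.5 - (-2.619) = 40.119 cm.
Lens 2: 1/d_i2 = 1/f_2 - 1/d_o2 = 1/4 - 1/(40.119) = 0.22507 cm^-1, so d_i2 = 4.443 cm.
m_2 = -(4.443)/(40.119) = -0.1107.
The system's lateral magnification is m_1 m_2 = (0.5238)(-0.1107) = -0.0580.

-0.0580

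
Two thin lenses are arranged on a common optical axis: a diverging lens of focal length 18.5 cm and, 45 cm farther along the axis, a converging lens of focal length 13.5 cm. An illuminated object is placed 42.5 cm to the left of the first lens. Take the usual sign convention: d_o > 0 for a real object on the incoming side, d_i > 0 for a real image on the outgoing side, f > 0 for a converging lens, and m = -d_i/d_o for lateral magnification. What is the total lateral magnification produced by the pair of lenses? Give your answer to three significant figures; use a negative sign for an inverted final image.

Applying the thin-lens equation to the first lens, 1/(-18.5) = 1/42.5 + 1/d_i1, which gives d_i1 = -12.889 cm.
Its lateral magnification is m_1 = -d_i1/d_o1 = -(-12.889)/42.5 = 0.3033.
The intermediate image is virtual, 12.889 cm to the left of lens 1, so d_o2 = L - d_i1 = 45 - (-12.889) = 57.889 cm.
Applying the thin-lens equation again with f_2 = 13.5 cm and d_o2 = 57.889 cm gives d_i2 = 17.606 cm.
m_2 = -(17.606)/(57.889) = -0.3041.
Total m = m_1 x m_2 = (0.3033)(-0.3041) = -0.0922.

-0.0922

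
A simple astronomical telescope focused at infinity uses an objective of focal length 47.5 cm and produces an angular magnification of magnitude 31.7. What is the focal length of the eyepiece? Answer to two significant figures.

|M| = f_obj/f_eye, so f_eye = f_obj/|M| = 47.5/31.7 = 1.498 cm.

1.5 cm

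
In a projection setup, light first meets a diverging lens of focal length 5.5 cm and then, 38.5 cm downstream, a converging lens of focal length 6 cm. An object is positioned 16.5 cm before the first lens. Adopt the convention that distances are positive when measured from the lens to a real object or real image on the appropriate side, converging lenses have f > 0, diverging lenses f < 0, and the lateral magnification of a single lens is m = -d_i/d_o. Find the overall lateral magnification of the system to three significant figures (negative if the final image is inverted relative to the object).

-0.0410

Lens 1: 1/d_i1 = 1/f_1 - 1/d_o1 = 1/(-5.5) - 1/16.5 = -0.24242 cm^-1, so d_i1 = -4.125 cm.
m_1 = -(-4.125)/16.5 = 0.2500.
The intermediate image is virtual, 4.125 cm to the left of lens 1, so d_o2 = L - d_i1 = 38.5 - (-4.125) = 42.625 cm.
Lens 2: 1/d_i2 = 1/f_2 - 1/d_o2 = 1/6 - 1/(42.625) = 0.14321 cm^-1, so d_i2 = 6.983 cm.
m_2 = -(6.983)/(42.625) = -0.1638.
Overall magnification: m = m_1 m_2 = -0.0410.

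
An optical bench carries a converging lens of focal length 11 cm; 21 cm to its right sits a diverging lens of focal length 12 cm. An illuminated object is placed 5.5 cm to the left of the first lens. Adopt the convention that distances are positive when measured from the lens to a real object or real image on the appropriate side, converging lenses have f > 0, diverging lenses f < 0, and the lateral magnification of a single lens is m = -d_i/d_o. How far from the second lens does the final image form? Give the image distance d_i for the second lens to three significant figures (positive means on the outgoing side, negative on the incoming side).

Lens 1: 1/d_i1 = 1/f_1 - 1/d_o1 = 1/11 - 1/5.5 = -0.09091 cm^-1, so d_i1 = -11.000 cm.
The intermediate image is virtual, 11.000 cm to the left of lens 1, so d_o2 = L - d_i1 = 21 - (-11.000) = 32.000 cm.
Lens 2: 1/d_i2 = 1/f_2 - 1/d_o2 = 1/(-12) - 1/(32.000) = -0.11458 cm^-1, so d_i2 = -8.727 cm.

-8.73 cm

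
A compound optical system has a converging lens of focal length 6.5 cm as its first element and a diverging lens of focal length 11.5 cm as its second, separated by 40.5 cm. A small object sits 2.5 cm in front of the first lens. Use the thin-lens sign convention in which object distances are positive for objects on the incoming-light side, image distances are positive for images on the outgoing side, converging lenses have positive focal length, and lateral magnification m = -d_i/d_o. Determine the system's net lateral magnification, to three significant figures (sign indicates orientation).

Applying the thin-lens equation to the first lens, 1/6.5 = 1/2.5 + 1/d_i1, which gives d_i1 = -4.062 cm.
Its lateral magnification is m_1 = -d_i1/d_o1 = -(-4.062)/2.5 = 1.6250.
With d_i1 < 0 the first image is virtual and lies on the object side; the object distance for lens 2 is d_o2 = 40.5 - (-4.062) = 44.562 cm.
Applying the thin-lens equation again with f_2 = -11.5 cm and d_o2 = 44.562 cm gives d_i2 = -9.141 cm.
m_2 = -(-9.141)/(44.562) = 0.2051.
Total m = m_1 x m_2 = (1.6250)(0.2051) = 0.3333.

0.333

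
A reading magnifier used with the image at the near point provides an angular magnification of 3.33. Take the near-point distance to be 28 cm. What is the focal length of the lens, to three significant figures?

For the image at the near point, M = 1 + D/f.
f = D/(M - 1) = 28/(3.33 - 1) = 12.017 cm.

12.0 cm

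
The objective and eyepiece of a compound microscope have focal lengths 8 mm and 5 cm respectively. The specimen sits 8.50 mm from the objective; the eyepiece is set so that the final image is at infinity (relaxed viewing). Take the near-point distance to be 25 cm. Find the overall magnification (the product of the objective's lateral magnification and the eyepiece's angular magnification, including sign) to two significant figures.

Convert to cm: f_obj = 8 mm = 0.8 cm; d_o = 8.50 mm = 0.85 cm.
Objective: 1/d_i = 1/f_obj - 1/d_o = 1/0.8 - 1/0.85 = 0.07353 cm^-1, so d_i = 13.600 cm.
m_obj = -d_i/d_o = -13.600/0.85 = -16.000.
Eyepiece angular magnification (image at infinity): M_eye = D/f_e = 25/5 = 5.000.
Overall M = m_obj x M_eye = (-16.000)(5.000) = -80.00.

-80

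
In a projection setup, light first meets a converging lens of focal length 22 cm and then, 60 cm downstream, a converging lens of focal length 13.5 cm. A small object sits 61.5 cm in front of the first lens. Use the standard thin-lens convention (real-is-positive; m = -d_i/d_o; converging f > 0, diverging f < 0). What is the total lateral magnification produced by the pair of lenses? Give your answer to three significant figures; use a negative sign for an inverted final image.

0.614

First lens: d_i1 = 1/(1/22 - 1/61.5) = 34.253 cm.
m_1 = -(34.253)/61.5 = -0.5570.
The intermediate image is 34.253 cm to the right of lens 1, so d_o2 = L - d_i1 = 60 - 34.253 = 25.747 cm.
Second lens: d_i2 = 1/(1/13.5 - 1/(25.747)) = 28.381 cm.
m_2 = -(28.381)/(25.747) = -1.1023.
Overall magnification: m = m_1 m_2 = 0.6140.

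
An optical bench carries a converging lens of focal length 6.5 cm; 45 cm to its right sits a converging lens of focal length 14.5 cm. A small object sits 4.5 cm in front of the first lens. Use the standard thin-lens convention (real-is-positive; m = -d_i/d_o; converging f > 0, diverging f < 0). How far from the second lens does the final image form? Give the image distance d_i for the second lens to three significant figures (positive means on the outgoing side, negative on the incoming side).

First lens: d_i1 = 1/(1/6.5 - 1/4.5) = -14.625 cm.
With d_i1 < 0 the first image is virtual and lies on the object side; the object distance for lens 2 is d_o2 = 45 - (-14.625) = 59.625 cm.
Second lens: d_i2 = 1/(1/14.5 - 1/(59.625)) = 19.159 cm.

19.2 cm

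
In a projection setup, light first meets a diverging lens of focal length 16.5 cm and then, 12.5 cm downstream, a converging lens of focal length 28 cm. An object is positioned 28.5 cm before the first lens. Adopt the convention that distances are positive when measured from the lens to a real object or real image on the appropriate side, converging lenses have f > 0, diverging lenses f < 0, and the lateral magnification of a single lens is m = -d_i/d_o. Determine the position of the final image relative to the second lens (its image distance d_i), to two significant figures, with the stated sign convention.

First lens: d_i1 = 1/(1/(-16.5) - 1/28.5) = -10.450 cm.
With d_i1 < 0 the first image is virtual and lies on the object side; the object distance for lens 2 is d_o2 = 12.5 - (-10.450) = 22.950 cm.
Second lens: d_i2 = 1/(1/28 - 1/(22.950)) = -127.248 cm.

-130 cm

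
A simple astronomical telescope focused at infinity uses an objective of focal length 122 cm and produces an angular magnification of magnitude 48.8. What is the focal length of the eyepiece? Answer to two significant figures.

2.5 cm

|M| = f_obj/f_eye, so f_eye = f_obj/|M| = 122/48.8 = 2.500 cm.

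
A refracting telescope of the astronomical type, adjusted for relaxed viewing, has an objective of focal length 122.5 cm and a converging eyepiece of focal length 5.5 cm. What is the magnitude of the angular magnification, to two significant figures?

|M| = f_obj/|f_eye| = 122.5/5.5 = 22.273.

22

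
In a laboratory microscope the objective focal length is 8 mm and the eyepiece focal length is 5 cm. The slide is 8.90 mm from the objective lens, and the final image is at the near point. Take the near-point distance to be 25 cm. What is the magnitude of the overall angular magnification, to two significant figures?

Convert to cm: f_obj = 8 mm = 0.8 cm; d_o = 8.90 mm = 0.89 cm.
Objective: 1/d_i = 1/f_obj - 1/d_o = 1/0.8 - 1/0.89 = 0.12640 cm^-1, so d_i = 7.911 cm.
m_obj = -d_i/d_o = -7.911/0.89 = -8.889.
Eyepiece angular magnification (image at near point): M_eye = 1 + D/f_e = 1 + 25/5 = 6.000.
Overall M = m_obj x M_eye = (-8.889)(6.000) = -53.33.
|M| = 53.33.

53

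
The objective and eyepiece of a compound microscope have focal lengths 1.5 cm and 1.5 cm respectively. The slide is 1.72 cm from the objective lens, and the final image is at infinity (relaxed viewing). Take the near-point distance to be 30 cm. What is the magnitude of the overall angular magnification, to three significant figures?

Objective: 1/d_i = 1/f_obj - 1/d_o = 1/1.5 - 1/1.72 = 0.08527 cm^-1, so d_i = 11.727 cm.
m_obj = -d_i/d_o = -11.727/1.72 = -6.818.
Eyepiece angular magnification (image at infinity): M_eye = D/f_e = 30/1.5 = 20.000.
Overall M = m_obj x M_eye = (-6.818)(20.000) = -136.36.
|M| = 136.36.

136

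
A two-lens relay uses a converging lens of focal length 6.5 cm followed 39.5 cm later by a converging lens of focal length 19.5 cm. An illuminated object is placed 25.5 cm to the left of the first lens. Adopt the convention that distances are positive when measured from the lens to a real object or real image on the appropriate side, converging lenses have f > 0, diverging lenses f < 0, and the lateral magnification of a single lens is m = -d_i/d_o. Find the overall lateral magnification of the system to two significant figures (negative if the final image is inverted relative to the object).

Applying the thin-lens equation to the first lens, 1/6.5 = 1/25.5 + 1/d_i1, which gives d_i1 = 8.724 cm.
Its lateral magnification is m_1 = -d_i1/d_o1 = -(8.724)/25.5 = -0.3421.
That image sits 30.776 cm in front of the second lens, so d_o2 = 30.776 cm.
Applying the thin-lens equation again with f_2 = 19.5 cm and d_o2 = 30.776 cm gives d_i2 = 53.221 cm.
m_2 = -(53.221)/(30.776) = -1.7293.
Overall magnification: m = m_1 m_2 = 0.5916.

0.59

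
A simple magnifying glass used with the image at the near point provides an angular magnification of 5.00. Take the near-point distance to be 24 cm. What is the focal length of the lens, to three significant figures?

For the image at the near point, M = 1 + D/f.
f = D/(M - 1) = 24/(5.0 - 1) = 6.000 cm.

6.00 cm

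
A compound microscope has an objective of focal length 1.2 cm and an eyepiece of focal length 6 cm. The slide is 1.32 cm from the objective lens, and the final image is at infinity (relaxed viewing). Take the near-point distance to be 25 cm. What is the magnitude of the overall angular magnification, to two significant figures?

Objective: 1/d_i = 1/f_obj - 1/d_o = 1/1.2 - 1/1.32 = 0.07576 cm^-1, so d_i = 13.200 cm.
m_obj = -d_i/d_o = -13.200/1.32 = -10.000.
Eyepiece angular magnification (image at infinity): M_eye = D/f_e = 25/6 = 4.167.
Overall M = m_obj x M_eye = (-10.000)(4.167) = -41.67.
|M| = 41.67.

42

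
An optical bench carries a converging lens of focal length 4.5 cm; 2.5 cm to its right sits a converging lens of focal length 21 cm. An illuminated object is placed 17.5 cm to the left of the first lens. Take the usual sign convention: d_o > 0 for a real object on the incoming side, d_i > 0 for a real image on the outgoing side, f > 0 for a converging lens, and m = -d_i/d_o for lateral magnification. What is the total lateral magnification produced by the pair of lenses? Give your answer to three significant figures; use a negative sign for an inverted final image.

-0.296

Applying the thin-lens equation to the first lens, 1/4.5 = 1/17.5 + 1/d_i1, which gives d_i1 = 6.058 cm.
Its lateral magnification is m_1 = -d_i1/d_o1 = -(6.058)/17.5 = -0.3462.
This image would form 6.058 cm past lens 1, i.e. 3.558 cm beyond lens 2, so it is a virtual object for lens 2: d_o2 = 2.5 - 6.058 = -3.558 cm.
Applying the thin-lens equation again with f_2 = 21 cm and d_o2 = -3.558 cm gives d_i2 = 3.042 cm.
m_2 = -(3.042)/(-3.558) = 0.8551.
Total m = m_1 x m_2 = (-0.3462)(0.8551) = -0.2960.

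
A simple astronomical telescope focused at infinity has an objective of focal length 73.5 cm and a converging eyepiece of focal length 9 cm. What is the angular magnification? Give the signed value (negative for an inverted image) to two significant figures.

-8.2

M = -f_obj/f_eye = -73.5/(9) = -8.167.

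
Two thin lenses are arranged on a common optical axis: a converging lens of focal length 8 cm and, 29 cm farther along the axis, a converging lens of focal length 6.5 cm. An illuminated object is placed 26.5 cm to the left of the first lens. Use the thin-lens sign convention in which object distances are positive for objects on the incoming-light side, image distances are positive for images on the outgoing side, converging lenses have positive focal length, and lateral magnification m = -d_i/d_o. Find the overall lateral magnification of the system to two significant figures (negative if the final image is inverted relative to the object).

First lens: d_i1 = 1/(1/8 - 1/26.5) = 11.459 cm.
m_1 = -(11.459)/26.5 = -0.4324.
The intermediate image is 11.459 cm to the right of lens 1, so d_o2 = L - d_i1 = 29 - 11.459 = 17.541 cm.
Second lens: d_i2 = 1/(1/6.5 - 1/(17.541)) = 10.327 cm.
m_2 = -(10.327)/(17.541) = -0.5887.
Overall magnification: m = m_1 m_2 = 0.2546.

0.25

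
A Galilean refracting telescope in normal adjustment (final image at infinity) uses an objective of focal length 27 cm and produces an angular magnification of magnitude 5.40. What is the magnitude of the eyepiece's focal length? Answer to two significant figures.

|M| = f_obj/|f_eye|, so |f_eye| = f_obj/|M| = 27/5.4 = 5.000 cm.
(The eyepiece is diverging, so its signed focal length is -5.000 cm.)

5.0 cm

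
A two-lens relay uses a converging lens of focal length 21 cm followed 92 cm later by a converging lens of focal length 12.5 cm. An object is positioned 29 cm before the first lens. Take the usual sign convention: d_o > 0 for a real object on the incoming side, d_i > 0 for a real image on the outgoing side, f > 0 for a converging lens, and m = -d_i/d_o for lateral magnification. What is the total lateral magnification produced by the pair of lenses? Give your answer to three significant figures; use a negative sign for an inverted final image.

Applying the thin-lens equation to the first lens, 1/21 = 1/29 + 1/d_i1, which gives d_i1 = 76.125 cm.
Its lateral magnification is m_1 = -d_i1/d_o1 = -(76.125)/29 = -2.6250.
The intermediate image is 76.125 cm to the right of lens 1, so d_o2 = L - d_i1 = 92 - 76.125 = 15.875 cm.
Applying the thin-lens equation again with f_2 = 12.5 cm and d_o2 = 15.875 cm gives d_i2 = 58.796 cm.
m_2 = -(58.796)/(15.875) = -3.7037.
Overall magnification: m = m_1 m_2 = 9.7222.

9.72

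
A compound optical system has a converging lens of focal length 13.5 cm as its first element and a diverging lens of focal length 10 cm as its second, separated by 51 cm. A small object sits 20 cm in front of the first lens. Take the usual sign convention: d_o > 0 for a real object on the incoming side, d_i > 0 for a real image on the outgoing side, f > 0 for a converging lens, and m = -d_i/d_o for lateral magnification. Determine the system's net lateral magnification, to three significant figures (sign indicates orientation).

First lens: d_i1 = 1/(1/13.5 - 1/20) = 41.538 cm.
m_1 = -(41.538)/20 = -2.0769.
That image sits 9.462 cm in front of the second lens, so d_o2 = 9.462 cm.
Second lens: d_i2 = 1/(1/(-10) - 1/(9.462)) = -4.862 cm.
m_2 = -(-4.862)/(9.462) = 0.5138.
Overall magnification: m = m_1 m_2 = -1.0672.

-1.07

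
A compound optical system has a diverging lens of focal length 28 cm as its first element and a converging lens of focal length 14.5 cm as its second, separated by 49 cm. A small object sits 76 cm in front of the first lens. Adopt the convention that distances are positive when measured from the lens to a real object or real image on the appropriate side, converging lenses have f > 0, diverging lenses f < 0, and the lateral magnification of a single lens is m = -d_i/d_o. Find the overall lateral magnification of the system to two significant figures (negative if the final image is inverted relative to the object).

-0.071

First lens: d_i1 = 1/(1/(-28) - 1/76) = -20.462 cm.
m_1 = -(-20.462)/76 = 0.2692.
With d_i1 < 0 the first image is virtual and lies on the object side; the object distance for lens 2 is d_o2 = 49 - (-20.462) = 69.462 cm.
Second lens: d_i2 = 1/(1/14.5 - 1/(69.462)) = 18.325 cm.
m_2 = -(18.325)/(69.462) = -0.2638.
Total m = m_1 x m_2 = (0.2692)(-0.2638) = -0.0710.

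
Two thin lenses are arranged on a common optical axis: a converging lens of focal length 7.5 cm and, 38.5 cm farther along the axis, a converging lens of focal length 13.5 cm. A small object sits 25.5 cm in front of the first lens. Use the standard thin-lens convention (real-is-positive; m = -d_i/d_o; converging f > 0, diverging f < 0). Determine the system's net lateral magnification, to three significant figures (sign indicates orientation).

Applying the thin-lens equation to the first lens, 1/7.5 = 1/25.5 + 1/d_i1, which gives d_i1 = 10.625 cm.
Its lateral magnification is m_1 = -d_i1/d_o1 = -(10.625)/25.5 = -0.4167.
The intermediate image is 10.625 cm to the right of lens 1, so d_o2 = L - d_i1 = 38.5 - 10.625 = 27.875 cm.
Applying the thin-lens equation again with f_2 = 13.5 cm and d_o2 = 27.875 cm gives d_i2 = 26.178 cm.
m_2 = -(26.178)/(27.875) = -0.9391.
Overall magnification: m = m_1 m_2 = 0.3913.

0.391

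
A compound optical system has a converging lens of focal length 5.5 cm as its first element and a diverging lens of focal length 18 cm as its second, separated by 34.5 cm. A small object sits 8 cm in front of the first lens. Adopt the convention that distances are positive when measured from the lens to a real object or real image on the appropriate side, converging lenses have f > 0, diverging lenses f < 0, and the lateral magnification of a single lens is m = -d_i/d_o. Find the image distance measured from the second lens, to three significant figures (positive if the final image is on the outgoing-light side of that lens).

First lens: d_i1 = 1/(1/5.5 - 1/8) = 17.600 cm.
The intermediate image is 17.600 cm to the right of lens 1, so d_o2 = L - d_i1 = 34.5 - 17.600 = 16.900 cm.
Second lens: d_i2 = 1/(1/(-18) - 1/(16.900)) = -8.716 cm.

-8.72 cm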